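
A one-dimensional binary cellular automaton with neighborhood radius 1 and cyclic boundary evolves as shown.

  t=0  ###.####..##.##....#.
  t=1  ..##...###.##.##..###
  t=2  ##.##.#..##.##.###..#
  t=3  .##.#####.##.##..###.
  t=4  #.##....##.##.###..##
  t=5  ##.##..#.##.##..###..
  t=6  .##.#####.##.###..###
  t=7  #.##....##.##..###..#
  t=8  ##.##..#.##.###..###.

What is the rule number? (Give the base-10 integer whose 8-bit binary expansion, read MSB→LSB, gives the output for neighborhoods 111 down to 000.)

  nb ###: next=.  (t=0,i=1, bit7=0)
  nb ##.: next=#  (t=0,i=2, bit6=1)
  nb #.#: next=#  (t=0,i=3, bit5=1)
  nb #..: next=#  (t=0,i=8, bit4=1)
  nb .##: next=.  (t=0,i=0, bit3=0)
  nb .#.: next=#  (t=0,i=19, bit2=1)
  nb ..#: next=#  (t=0,i=9, bit1=1)
  nb ...: next=.  (t=0,i=16, bit0=0)
  bits 01110110 = 118

118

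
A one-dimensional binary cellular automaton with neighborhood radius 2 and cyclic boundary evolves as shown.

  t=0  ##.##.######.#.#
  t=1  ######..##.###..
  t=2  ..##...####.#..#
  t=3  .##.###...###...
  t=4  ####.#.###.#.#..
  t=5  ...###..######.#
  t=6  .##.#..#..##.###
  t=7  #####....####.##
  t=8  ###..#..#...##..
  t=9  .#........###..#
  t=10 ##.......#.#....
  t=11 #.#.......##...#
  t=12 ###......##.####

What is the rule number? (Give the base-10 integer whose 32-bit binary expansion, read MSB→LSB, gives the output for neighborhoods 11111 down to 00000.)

2910479432

  #####|#  b31=1 t=0,i=8
  ####.|.  b30=0 t=0,i=10
  ###.#|#  b29=1 t=0,i=1
  ###..|.  b28=0 t=1,i=5
  ##.##|#  b27=1 t=0,i=2
  ##.#.|#  b26=1 t=0,i=12
  ##..#|.  b25=0 t=1,i=6
  ##...|#  b24=1 t=2,i=4
  #.###|.  b23=0 t=0,i=6
  #.##.|#  b22=1 t=0,i=3
  #.#.#|#  b21=1 t=0,i=13
  #.#..|#  b20=1 t=2,i=12
  #..##|#  b19=1 t=1,i=7
  #..#.|.  b18=0 t=2,i=14
  #...#|#  b17=1 t=2,i=5
  #....|.  b16=0 t=3,i=14
  .####|.  b15=0 t=0,i=7
  .###.|#  b14=1 t=0,i=0
  .##.#|#  b13=1 t=0,i=4
  .##..|.  b12=0 t=2,i=3
  .#.##|.  b11=0 t=0,i=14
  .#.#.|#  b10=1 t=4,i=12
  .#..#|.  b9=0 t=2,i=0
  .#...|.  b8=0 t=5,i=0
  ..###|.  b7=0 t=1,i=0
  ..##.|#  b6=1 t=1,i=8
  ..#.#|.  b5=0 t=9,i=15
  ..#..|.  b4=0 t=2,i=15
  ...##|#  b3=1 t=2,i=6
  ...#.|.  b2=0 t=10,i=8
  ....#|.  b1=0 t=3,i=15
  .....|.  b0=0 t=9,i=4
  bits 10101101011110100110010001001000 = 2910479432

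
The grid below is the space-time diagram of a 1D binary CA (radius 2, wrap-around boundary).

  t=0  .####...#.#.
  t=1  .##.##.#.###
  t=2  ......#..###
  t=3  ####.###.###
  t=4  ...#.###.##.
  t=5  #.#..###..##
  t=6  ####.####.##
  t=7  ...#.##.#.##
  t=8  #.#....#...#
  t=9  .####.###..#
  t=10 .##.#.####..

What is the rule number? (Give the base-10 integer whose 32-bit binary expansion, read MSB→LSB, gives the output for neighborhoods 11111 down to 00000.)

932304853

  #####|.  b31=0 t=3,i=0
  ####.|.  b30=0 t=0,i=3
  ###.#|#  b29=1 t=1,i=11
  ###..|#  b28=1 t=0,i=4
  ##.##|.  b27=0 t=1,i=0
  ##.#.|#  b26=1 t=1,i=6
  ##..#|#  b25=1 t=5,i=8
  ##...|#  b24=1 t=0,i=5
  #.###|#  b23=1 t=1,i=9
  #.##.|.  b22=0 t=1,i=1
  #.#.#|.  b21=0 t=1,i=7
  #.#..|#  b20=1 t=0,i=10
  #..##|.  b19=0 t=0,i=0
  #..#.|.  b18=0 t=9,i=10
  #...#|.  b17=0 t=0,i=6
  #....|#  b16=1 t=2,i=1
  .####|#  b15=1 t=0,i=2
  .###.|#  b14=1 t=1,i=10
  .##.#|.  b13=0 t=1,i=2
  .##..|#  b12=1 t=4,i=10
  .#.##|.  b11=0 t=1,i=8
  .#.#.|#  b10=1 t=0,i=9
  .#..#|#  b9=1 t=0,i=11
  .#...|#  b8=1 t=8,i=3
  ..###|#  b7=1 t=0,i=1
  ..##.|#  b6=1 t=8,i=11
  ..#.#|.  b5=0 t=0,i=8
  ..#..|#  b4=1 t=2,i=6
  ...##|.  b3=0 t=8,i=10
  ...#.|#  b2=1 t=0,i=7
  ....#|.  b1=0 t=2,i=4
  .....|#  b0=1 t=2,i=2
  bits 00110111100100011101011111010101 = 932304853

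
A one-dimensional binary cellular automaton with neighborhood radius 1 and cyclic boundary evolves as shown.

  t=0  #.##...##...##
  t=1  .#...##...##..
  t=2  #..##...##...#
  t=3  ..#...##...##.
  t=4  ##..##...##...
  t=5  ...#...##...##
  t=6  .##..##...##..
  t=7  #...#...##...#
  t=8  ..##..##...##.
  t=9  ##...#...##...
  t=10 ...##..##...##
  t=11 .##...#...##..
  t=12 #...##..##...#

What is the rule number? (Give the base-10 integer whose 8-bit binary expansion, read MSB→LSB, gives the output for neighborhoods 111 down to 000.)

35

  ### -> .   bit 7 = 0  t=0,i=13
  ##. -> .   bit 6 = 0  t=0,i=0
  #.# -> #   bit 5 = 1  t=0,i=1
  #.. -> .   bit 4 = 0  t=0,i=4
  .## -> .   bit 3 = 0  t=0,i=2
  .#. -> .   bit 2 = 0  t=1,i=1
  ..# -> #   bit 1 = 1  t=0,i=6
  ... -> #   bit 0 = 1  t=0,i=5
  bits 00100011 = 35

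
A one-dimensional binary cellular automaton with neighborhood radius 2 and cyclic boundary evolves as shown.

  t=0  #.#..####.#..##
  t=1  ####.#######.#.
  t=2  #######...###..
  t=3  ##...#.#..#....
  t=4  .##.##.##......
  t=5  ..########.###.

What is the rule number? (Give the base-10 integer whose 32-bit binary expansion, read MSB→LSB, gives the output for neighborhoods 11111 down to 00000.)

  [31] ##### => .  t=1,i=7
  [30] ####. => #  t=0,i=7
  [29] ###.# => #  t=0,i=0
  [28] ###.. => .  t=2,i=6
  [27] ##.## => #  t=1,i=4
  [26] ##.#. => #  t=0,i=1
  [25] ##..# => .  t=2,i=13
  [24] ##... => #  t=2,i=7
  [23] #.### => #  t=1,i=0
  [22] #.##. => #  t=4,i=4
  [21] #.#.# => .  t=1,i=13
  [20] #.#.. => #  t=0,i=2
  [19] #..## => .  t=0,i=4
  [18] #..#. => .  t=3,i=9
  [17] #...# => .  t=2,i=8
  [16] #.... => .  t=3,i=12
  [15] .#### => #  t=0,i=6
  [14] .###. => .  t=0,i=14
  [13] .##.# => #  t=4,i=2
  [12] .##.. => #  t=3,i=1
  [11] .#.## => .  t=1,i=14
  [10] .#.#. => .  t=3,i=6
  [9] .#..# => #  t=0,i=3
  [8] .#... => .  t=3,i=11
  [7] ..### => #  t=0,i=5
  [6] ..##. => .  t=3,i=0
  [5] ..#.# => #  t=3,i=5
  [4] ..#.. => .  t=3,i=10
  [3] ...## => .  t=2,i=9
  [2] ...#. => #  t=3,i=4
  [1] ....# => .  t=3,i=13
  [0] ..... => #  t=4,i=11
  bits 01101101110100001011001010100101 = 1842393765

1842393765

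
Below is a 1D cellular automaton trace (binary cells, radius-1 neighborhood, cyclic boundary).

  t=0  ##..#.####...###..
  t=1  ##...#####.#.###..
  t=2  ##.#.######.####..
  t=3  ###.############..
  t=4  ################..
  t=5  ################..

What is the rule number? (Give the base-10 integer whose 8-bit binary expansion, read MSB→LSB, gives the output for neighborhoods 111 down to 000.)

233

  ### -> #   bit 7 = 1  t=0,i=7
  ##. -> #   bit 6 = 1  t=0,i=1
  #.# -> #   bit 5 = 1  t=0,i=5
  #.. -> .   bit 4 = 0  t=0,i=2
  .## -> #   bit 3 = 1  t=0,i=0
  .#. -> .   bit 2 = 0  t=0,i=4
  ..# -> .   bit 1 = 0  t=0,i=3
  ... -> #   bit 0 = 1  t=0,i=11
  bits 11101001 = 233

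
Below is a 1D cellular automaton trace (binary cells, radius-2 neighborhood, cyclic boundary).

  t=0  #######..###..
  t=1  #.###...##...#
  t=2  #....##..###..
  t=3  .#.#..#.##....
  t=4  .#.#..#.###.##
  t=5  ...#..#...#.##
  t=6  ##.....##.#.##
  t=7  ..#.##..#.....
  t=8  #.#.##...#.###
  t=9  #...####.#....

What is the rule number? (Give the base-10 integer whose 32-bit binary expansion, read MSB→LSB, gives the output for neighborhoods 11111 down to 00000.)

2707042723

  [31] ##### => #  t=0,i=2
  [30] ####. => .  t=0,i=5
  [29] ###.# => #  t=4,i=10
  [28] ###.. => .  t=0,i=6
  [27] ##.## => .  t=1,i=1
  [26] ##.#. => .  t=4,i=0
  [25] ##..# => .  t=0,i=7
  [24] ##... => #  t=1,i=5
  [23] #.### => .  t=1,i=2
  [22] #.##. => #  t=3,i=8
  [21] #.#.# => .  t=4,i=1
  [20] #.#.. => #  t=3,i=3
  [19] #..## => #  t=0,i=8
  [18] #..#. => .  t=2,i=13
  [17] #...# => #  t=1,i=6
  [16] #.... => .  t=2,i=2
  [15] .#### => .  t=0,i=1
  [14] .###. => .  t=0,i=10
  [13] .##.# => #  t=1,i=0
  [12] .##.. => #  t=1,i=9
  [11] .#.## => .  t=3,i=7
  [10] .#.#. => .  t=3,i=2
  [9] .#..# => .  t=3,i=4
  [8] .#... => #  t=2,i=1
  [7] ..### => #  t=0,i=0
  [6] ..##. => .  t=1,i=8
  [5] ..#.# => #  t=3,i=1
  [4] ..#.. => .  t=2,i=0
  [3] ...## => .  t=1,i=7
  [2] ...#. => .  t=3,i=0
  [1] ....# => #  t=2,i=3
  [0] ..... => #  t=3,i=12
  bits 10100001010110100011000110100011 = 2707042723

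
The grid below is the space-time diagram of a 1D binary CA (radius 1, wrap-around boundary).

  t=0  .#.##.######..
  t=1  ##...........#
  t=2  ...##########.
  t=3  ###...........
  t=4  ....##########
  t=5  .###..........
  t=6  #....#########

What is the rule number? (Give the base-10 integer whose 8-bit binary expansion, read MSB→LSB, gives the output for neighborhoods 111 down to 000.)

7

  ### -> .   bit 7 = 0  t=0,i=7
  ##. -> .   bit 6 = 0  t=0,i=4
  #.# -> .   bit 5 = 0  t=0,i=2
  #.. -> .   bit 4 = 0  t=0,i=12
  .## -> .   bit 3 = 0  t=0,i=3
  .#. -> #   bit 2 = 1  t=0,i=1
  ..# -> #   bit 1 = 1  t=0,i=0
  ... -> #   bit 0 = 1  t=0,i=13
  bits 00000111 = 7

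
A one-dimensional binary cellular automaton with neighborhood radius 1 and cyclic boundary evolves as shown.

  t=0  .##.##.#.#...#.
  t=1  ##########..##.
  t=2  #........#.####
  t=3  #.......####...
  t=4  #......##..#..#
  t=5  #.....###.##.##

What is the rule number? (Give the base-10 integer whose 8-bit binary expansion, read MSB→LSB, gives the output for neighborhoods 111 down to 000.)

110

  ### -> .   bit 7 = 0  t=1,i=1
  ##. -> #   bit 6 = 1  t=0,i=2
  #.# -> #   bit 5 = 1  t=0,i=3
  #.. -> .   bit 4 = 0  t=0,i=10
  .## -> #   bit 3 = 1  t=0,i=1
  .#. -> #   bit 2 = 1  t=0,i=7
  ..# -> #   bit 1 = 1  t=0,i=0
  ... -> .   bit 0 = 0  t=0,i=11
  bits 01101110 = 110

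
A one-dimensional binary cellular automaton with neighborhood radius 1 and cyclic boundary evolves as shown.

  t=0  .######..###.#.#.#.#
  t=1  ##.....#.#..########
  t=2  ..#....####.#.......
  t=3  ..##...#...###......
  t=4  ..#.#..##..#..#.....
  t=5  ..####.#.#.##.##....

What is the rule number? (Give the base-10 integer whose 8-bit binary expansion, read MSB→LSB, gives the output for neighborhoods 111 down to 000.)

60

  ###|.  b7=0 t=0,i=2
  ##.|.  b6=0 t=0,i=6
  #.#|#  b5=1 t=0,i=0
  #..|#  b4=1 t=0,i=7
  .##|#  b3=1 t=0,i=1
  .#.|#  b2=1 t=0,i=13
  ..#|.  b1=0 t=0,i=8
  ...|.  b0=0 t=1,i=3
  bits 00111100 = 60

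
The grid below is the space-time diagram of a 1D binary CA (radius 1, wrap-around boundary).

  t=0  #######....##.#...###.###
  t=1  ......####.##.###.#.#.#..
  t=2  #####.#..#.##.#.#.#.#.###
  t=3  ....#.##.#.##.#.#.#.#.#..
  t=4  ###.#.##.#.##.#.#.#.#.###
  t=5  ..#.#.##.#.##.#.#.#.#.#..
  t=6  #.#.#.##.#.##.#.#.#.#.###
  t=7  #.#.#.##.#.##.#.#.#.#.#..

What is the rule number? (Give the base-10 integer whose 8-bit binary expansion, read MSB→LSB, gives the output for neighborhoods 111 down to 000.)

93

  nb ###: next=.  (t=0,i=0, bit7=0)
  nb ##.: next=#  (t=0,i=6, bit6=1)
  nb #.#: next=.  (t=0,i=13, bit5=0)
  nb #..: next=#  (t=0,i=7, bit4=1)
  nb .##: next=#  (t=0,i=11, bit3=1)
  nb .#.: next=#  (t=0,i=14, bit2=1)
  nb ..#: next=.  (t=0,i=10, bit1=0)
  nb ...: next=#  (t=0,i=8, bit0=1)
  bits 01011101 = 93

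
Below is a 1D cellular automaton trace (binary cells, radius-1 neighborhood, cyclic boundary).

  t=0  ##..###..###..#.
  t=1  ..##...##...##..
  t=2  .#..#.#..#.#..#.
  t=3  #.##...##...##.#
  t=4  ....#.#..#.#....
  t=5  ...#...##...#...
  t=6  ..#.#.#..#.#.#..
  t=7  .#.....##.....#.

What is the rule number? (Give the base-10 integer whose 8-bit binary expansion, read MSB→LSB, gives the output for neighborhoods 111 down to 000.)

18

  nb ###: next=.  (t=0,i=5, bit7=0)
  nb ##.: next=.  (t=0,i=1, bit6=0)
  nb #.#: next=.  (t=0,i=15, bit5=0)
  nb #..: next=#  (t=0,i=2, bit4=1)
  nb .##: next=.  (t=0,i=0, bit3=0)
  nb .#.: next=.  (t=0,i=14, bit2=0)
  nb ..#: next=#  (t=0,i=3, bit1=1)
  nb ...: next=.  (t=1,i=0, bit0=0)
  bits 00010010 = 18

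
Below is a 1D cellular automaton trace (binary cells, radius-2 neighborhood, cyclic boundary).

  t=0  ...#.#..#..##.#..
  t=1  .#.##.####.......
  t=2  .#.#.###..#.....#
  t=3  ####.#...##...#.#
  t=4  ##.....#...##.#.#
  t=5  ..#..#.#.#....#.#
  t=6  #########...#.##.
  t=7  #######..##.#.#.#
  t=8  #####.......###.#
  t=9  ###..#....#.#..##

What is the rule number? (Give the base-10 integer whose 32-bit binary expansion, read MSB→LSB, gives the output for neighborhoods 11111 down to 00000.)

  nb #####: next=#  (t=3,i=1, bit31=1)
  nb ####.: next=.  (t=1,i=8, bit30=0)
  nb ###.#: next=.  (t=3,i=3, bit29=0)
  nb ###..: next=.  (t=1,i=9, bit28=0)
  nb ##.##: next=#  (t=1,i=5, bit27=1)
  nb ##.#.: next=.  (t=0,i=13, bit26=0)
  nb ##..#: next=.  (t=2,i=8, bit25=0)
  nb ##...: next=#  (t=1,i=10, bit24=1)
  nb #.###: next=#  (t=1,i=6, bit23=1)
  nb #.##.: next=#  (t=1,i=3, bit22=1)
  nb #.#.#: next=#  (t=2,i=1, bit21=1)
  nb #.#..: next=.  (t=0,i=5, bit20=0)
  nb #..##: next=.  (t=0,i=10, bit19=0)
  nb #..#.: next=#  (t=0,i=7, bit18=1)
  nb #...#: next=#  (t=3,i=7, bit17=1)
  nb #....: next=.  (t=0,i=16, bit16=0)
  nb .####: next=#  (t=1,i=7, bit15=1)
  nb .###.: next=.  (t=2,i=6, bit14=0)
  nb .##.#: next=.  (t=0,i=12, bit13=0)
  nb .##..: next=.  (t=3,i=10, bit12=0)
  nb .#.##: next=.  (t=1,i=2, bit11=0)
  nb .#.#.: next=#  (t=0,i=4, bit10=1)
  nb .#..#: next=#  (t=0,i=6, bit9=1)
  nb .#...: next=.  (t=0,i=15, bit8=0)
  nb ..###: next=#  (t=8,i=12, bit7=1)
  nb ..##.: next=.  (t=0,i=11, bit6=0)
  nb ..#.#: next=#  (t=0,i=3, bit5=1)
  nb ..#..: next=#  (t=0,i=8, bit4=1)
  nb ...##: next=.  (t=3,i=8, bit3=0)
  nb ...#.: next=.  (t=0,i=2, bit2=0)
  nb ....#: next=#  (t=0,i=1, bit1=1)
  nb .....: next=.  (t=0,i=0, bit0=0)
  bits 10001001111001101000011010110010 = 2313586354

2313586354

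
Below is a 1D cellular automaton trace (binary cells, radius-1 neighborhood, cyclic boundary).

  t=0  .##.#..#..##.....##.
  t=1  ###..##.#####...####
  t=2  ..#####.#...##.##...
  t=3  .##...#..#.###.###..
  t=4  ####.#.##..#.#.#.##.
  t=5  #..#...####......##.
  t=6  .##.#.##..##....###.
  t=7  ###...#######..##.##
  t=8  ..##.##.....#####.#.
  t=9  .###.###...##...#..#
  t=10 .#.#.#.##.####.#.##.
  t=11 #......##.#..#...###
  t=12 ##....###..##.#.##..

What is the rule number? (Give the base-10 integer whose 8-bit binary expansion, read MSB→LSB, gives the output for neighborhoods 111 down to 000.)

  nb ###: next=.  (t=1,i=0, bit7=0)
  nb ##.: next=#  (t=0,i=2, bit6=1)
  nb #.#: next=.  (t=0,i=3, bit5=0)
  nb #..: next=#  (t=0,i=5, bit4=1)
  nb .##: next=#  (t=0,i=1, bit3=1)
  nb .#.: next=.  (t=0,i=4, bit2=0)
  nb ..#: next=#  (t=0,i=0, bit1=1)
  nb ...: next=.  (t=0,i=13, bit0=0)
  bits 01011010 = 90

90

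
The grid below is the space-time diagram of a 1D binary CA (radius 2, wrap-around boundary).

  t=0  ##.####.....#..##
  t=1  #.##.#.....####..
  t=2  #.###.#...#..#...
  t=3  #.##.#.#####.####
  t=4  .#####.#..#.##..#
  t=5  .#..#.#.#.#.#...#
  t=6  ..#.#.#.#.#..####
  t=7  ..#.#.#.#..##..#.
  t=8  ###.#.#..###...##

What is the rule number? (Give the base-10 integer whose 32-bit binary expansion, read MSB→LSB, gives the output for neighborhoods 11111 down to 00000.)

1290429308

  nb #####: next=.  (t=3,i=9, bit31=0)
  nb ####.: next=#  (t=0,i=0, bit30=1)
  nb ###.#: next=.  (t=0,i=1, bit29=0)
  nb ###..: next=.  (t=0,i=6, bit28=0)
  nb ##.##: next=#  (t=0,i=2, bit27=1)
  nb ##.#.: next=#  (t=1,i=4, bit26=1)
  nb ##..#: next=.  (t=1,i=15, bit25=0)
  nb ##...: next=.  (t=0,i=7, bit24=0)
  nb #.###: next=#  (t=0,i=3, bit23=1)
  nb #.##.: next=#  (t=1,i=2, bit22=1)
  nb #.#.#: next=#  (t=3,i=5, bit21=1)
  nb #.#..: next=.  (t=1,i=5, bit20=0)
  nb #..##: next=#  (t=0,i=14, bit19=1)
  nb #..#.: next=.  (t=1,i=16, bit18=0)
  nb #...#: next=#  (t=2,i=8, bit17=1)
  nb #....: next=.  (t=0,i=8, bit16=0)
  nb .####: next=.  (t=0,i=4, bit15=0)
  nb .###.: next=#  (t=2,i=3, bit14=1)
  nb .##.#: next=#  (t=1,i=3, bit13=1)
  nb .##..: next=.  (t=4,i=13, bit12=0)
  nb .#.##: next=.  (t=1,i=1, bit11=0)
  nb .#.#.: next=.  (t=5,i=0, bit10=0)
  nb .#..#: next=#  (t=0,i=13, bit9=1)
  nb .#...: next=#  (t=1,i=6, bit8=1)
  nb ..###: next=.  (t=0,i=15, bit7=0)
  nb ..##.: next=#  (t=7,i=11, bit6=1)
  nb ..#.#: next=#  (t=1,i=0, bit5=1)
  nb ..#..: next=#  (t=0,i=12, bit4=1)
  nb ...##: next=#  (t=1,i=10, bit3=1)
  nb ...#.: next=#  (t=0,i=11, bit2=1)
  nb ....#: next=.  (t=0,i=10, bit1=0)
  nb .....: next=.  (t=0,i=9, bit0=0)
  bits 01001100111010100110001101111100 = 1290429308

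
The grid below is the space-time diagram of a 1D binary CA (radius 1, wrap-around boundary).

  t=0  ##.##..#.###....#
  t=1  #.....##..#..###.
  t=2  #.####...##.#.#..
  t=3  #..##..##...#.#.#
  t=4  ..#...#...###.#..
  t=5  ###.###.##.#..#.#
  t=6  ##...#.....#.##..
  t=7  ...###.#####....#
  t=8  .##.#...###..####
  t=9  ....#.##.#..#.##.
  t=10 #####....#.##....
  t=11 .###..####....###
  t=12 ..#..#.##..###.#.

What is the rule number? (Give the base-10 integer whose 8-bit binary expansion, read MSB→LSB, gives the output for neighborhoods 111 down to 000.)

  ###|#  b7=1 t=0,i=0
  ##.|.  b6=0 t=0,i=1
  #.#|.  b5=0 t=0,i=2
  #..|.  b4=0 t=0,i=5
  .##|.  b3=0 t=0,i=3
  .#.|#  b2=1 t=0,i=7
  ..#|#  b1=1 t=0,i=6
  ...|#  b0=1 t=0,i=13
  bits 10000111 = 135

135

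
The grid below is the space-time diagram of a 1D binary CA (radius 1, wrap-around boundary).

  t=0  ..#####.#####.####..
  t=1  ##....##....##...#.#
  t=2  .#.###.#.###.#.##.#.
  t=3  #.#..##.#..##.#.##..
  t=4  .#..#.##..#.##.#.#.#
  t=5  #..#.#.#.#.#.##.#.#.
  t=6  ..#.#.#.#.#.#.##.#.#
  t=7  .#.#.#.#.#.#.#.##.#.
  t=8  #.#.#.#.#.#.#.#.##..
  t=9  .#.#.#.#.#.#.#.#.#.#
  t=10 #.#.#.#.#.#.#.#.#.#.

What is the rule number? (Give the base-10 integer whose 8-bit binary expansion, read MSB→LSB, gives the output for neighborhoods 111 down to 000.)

99

  ###|.  b7=0 t=0,i=3
  ##.|#  b6=1 t=0,i=6
  #.#|#  b5=1 t=0,i=7
  #..|.  b4=0 t=0,i=18
  .##|.  b3=0 t=0,i=2
  .#.|.  b2=0 t=1,i=17
  ..#|#  b1=1 t=0,i=1
  ...|#  b0=1 t=0,i=0
  bits 01100011 = 99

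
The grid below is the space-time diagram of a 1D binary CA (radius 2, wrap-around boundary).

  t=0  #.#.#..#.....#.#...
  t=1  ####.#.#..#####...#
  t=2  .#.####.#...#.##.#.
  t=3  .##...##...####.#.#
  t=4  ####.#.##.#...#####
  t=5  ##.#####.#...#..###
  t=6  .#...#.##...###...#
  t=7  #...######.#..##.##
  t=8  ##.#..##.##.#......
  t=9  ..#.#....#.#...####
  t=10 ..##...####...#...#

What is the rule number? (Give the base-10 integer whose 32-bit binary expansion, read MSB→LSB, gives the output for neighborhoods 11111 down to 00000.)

  #####|#  b31=1 t=1,i=1
  ####.|.  b30=0 t=1,i=2
  ###.#|#  b29=1 t=1,i=3
  ###..|#  b28=1 t=1,i=14
  ##.##|.  b27=0 t=5,i=2
  ##.#.|#  b26=1 t=1,i=4
  ##..#|.  b25=0 t=9,i=0
  ##...|#  b24=1 t=1,i=15
  #.###|.  b23=0 t=2,i=3
  #.##.|#  b22=1 t=2,i=14
  #.#.#|#  b21=1 t=0,i=2
  #.#..|.  b20=0 t=0,i=4
  #..##|.  b19=0 t=1,i=9
  #..#.|.  b18=0 t=0,i=6
  #...#|.  b17=0 t=0,i=17
  #....|.  b16=0 t=0,i=9
  .####|.  b15=0 t=1,i=0
  .###.|.  b14=0 t=6,i=13
  .##.#|.  b13=0 t=2,i=15
  .##..|#  b12=1 t=3,i=2
  .#.##|#  b11=1 t=2,i=2
  .#.#.|#  b10=1 t=0,i=1
  .#..#|#  b9=1 t=0,i=5
  .#...|.  b8=0 t=0,i=8
  ..###|.  b7=0 t=1,i=10
  ..##.|.  b6=0 t=3,i=6
  ..#.#|#  b5=1 t=0,i=0
  ..#..|#  b4=1 t=0,i=7
  ...##|#  b3=1 t=1,i=17
  ...#.|#  b2=1 t=0,i=12
  ....#|#  b1=1 t=0,i=11
  .....|#  b0=1 t=0,i=10
  bits 10110101011000000001111000111111 = 3042975295

3042975295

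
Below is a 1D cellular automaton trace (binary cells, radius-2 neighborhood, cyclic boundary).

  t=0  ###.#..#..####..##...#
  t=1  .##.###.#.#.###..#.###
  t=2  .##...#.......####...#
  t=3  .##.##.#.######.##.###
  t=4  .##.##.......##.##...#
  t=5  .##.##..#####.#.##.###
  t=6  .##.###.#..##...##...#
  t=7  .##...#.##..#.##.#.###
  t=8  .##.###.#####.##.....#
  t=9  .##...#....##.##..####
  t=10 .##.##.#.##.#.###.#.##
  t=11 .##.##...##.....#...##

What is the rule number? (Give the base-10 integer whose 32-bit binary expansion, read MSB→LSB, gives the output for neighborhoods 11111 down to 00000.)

  [31] ##### => .  t=3,i=11
  [30] ####. => #  t=0,i=1
  [29] ###.# => #  t=0,i=2
  [28] ###.. => #  t=0,i=13
  [27] ##.## => .  t=1,i=0
  [26] ##.#. => .  t=0,i=3
  [25] ##..# => #  t=0,i=14
  [24] ##... => .  t=0,i=18
  [23] #.### => .  t=1,i=4
  [22] #.##. => #  t=1,i=1
  [21] #.#.# => .  t=1,i=8
  [20] #.#.. => #  t=0,i=4
  [19] #..## => .  t=0,i=9
  [18] #..#. => #  t=0,i=6
  [17] #...# => #  t=0,i=19
  [16] #.... => .  t=2,i=8
  [15] .#### => .  t=0,i=0
  [14] .###. => .  t=1,i=5
  [13] .##.# => #  t=1,i=2
  [12] .##.. => #  t=0,i=17
  [11] .#.## => .  t=1,i=11
  [10] .#.#. => .  t=1,i=9
  [9] .#..# => #  t=0,i=5
  [8] .#... => #  t=2,i=7
  [7] ..### => #  t=0,i=10
  [6] ..##. => .  t=0,i=16
  [5] ..#.# => #  t=1,i=17
  [4] ..#.. => .  t=0,i=7
  [3] ...## => #  t=0,i=20
  [2] ...#. => #  t=2,i=5
  [1] ....# => #  t=2,i=12
  [0] ..... => #  t=2,i=9
  bits 01110010010101100011001110101111 = 1918251951

1918251951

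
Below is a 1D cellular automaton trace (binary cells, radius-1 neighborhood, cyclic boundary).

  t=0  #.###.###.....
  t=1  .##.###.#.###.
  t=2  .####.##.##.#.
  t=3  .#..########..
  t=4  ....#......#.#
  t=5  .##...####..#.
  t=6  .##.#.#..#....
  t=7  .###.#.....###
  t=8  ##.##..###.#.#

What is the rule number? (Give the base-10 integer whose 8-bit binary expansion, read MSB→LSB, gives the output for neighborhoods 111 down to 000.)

  ###|.  b7=0 t=0,i=3
  ##.|#  b6=1 t=0,i=4
  #.#|#  b5=1 t=0,i=1
  #..|.  b4=0 t=0,i=9
  .##|#  b3=1 t=0,i=2
  .#.|.  b2=0 t=0,i=0
  ..#|.  b1=0 t=0,i=13
  ...|#  b0=1 t=0,i=10
  bits 01101001 = 105

105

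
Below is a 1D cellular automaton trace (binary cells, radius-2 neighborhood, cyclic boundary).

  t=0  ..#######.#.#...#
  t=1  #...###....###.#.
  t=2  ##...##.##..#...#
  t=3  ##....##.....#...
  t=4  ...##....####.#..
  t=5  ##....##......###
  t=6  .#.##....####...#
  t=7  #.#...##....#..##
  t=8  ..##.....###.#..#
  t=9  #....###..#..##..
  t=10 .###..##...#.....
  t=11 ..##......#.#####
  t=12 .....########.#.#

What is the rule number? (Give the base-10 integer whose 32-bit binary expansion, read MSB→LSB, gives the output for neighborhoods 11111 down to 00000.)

  ##### -> #   bit 31 = 1  t=0,i=4
  ####. -> .   bit 30 = 0  t=0,i=7
  ###.# -> .   bit 29 = 0  t=0,i=8
  ###.. -> #   bit 28 = 1  t=1,i=6
  ##.## -> #   bit 27 = 1  t=2,i=7
  ##.#. -> .   bit 26 = 0  t=0,i=9
  ##..# -> .   bit 25 = 0  t=2,i=10
  ##... -> .   bit 24 = 0  t=1,i=7
  #.### -> #   bit 23 = 1  t=11,i=12
  #.##. -> .   bit 22 = 0  t=2,i=8
  #.#.# -> .   bit 21 = 0  t=0,i=10
  #.#.. -> #   bit 20 = 1  t=0,i=12
  #..## -> .   bit 19 = 0  t=0,i=1
  #..#. -> .   bit 18 = 0  t=2,i=11
  #...# -> .   bit 17 = 0  t=0,i=14
  #.... -> #   bit 16 = 1  t=1,i=8
  .#### -> .   bit 15 = 0  t=0,i=3
  .###. -> #   bit 14 = 1  t=1,i=5
  .##.# -> #   bit 13 = 1  t=2,i=6
  .##.. -> .   bit 12 = 0  t=2,i=9
  .#.## -> #   bit 11 = 1  t=6,i=2
  .#.#. -> #   bit 10 = 1  t=0,i=11
  .#..# -> #   bit 9 = 1  t=0,i=0
  .#... -> #   bit 8 = 1  t=0,i=13
  ..### -> .   bit 7 = 0  t=0,i=2
  ..##. -> .   bit 6 = 0  t=2,i=5
  ..#.# -> #   bit 5 = 1  t=6,i=16
  ..#.. -> .   bit 4 = 0  t=0,i=16
  ...## -> .   bit 3 = 0  t=1,i=3
  ...#. -> #   bit 2 = 1  t=0,i=15
  ....# -> #   bit 1 = 1  t=1,i=9
  ..... -> #   bit 0 = 1  t=3,i=10
  bits 10011000100100010110111100100111 = 2559668007

2559668007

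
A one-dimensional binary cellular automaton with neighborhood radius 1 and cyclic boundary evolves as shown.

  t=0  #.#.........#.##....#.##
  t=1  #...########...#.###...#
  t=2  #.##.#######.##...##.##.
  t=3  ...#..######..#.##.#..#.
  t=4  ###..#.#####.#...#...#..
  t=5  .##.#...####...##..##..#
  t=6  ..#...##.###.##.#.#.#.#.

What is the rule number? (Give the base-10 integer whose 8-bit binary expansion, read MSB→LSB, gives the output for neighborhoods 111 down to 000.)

  ###|#  b7=1 t=0,i=23
  ##.|#  b6=1 t=0,i=0
  #.#|.  b5=0 t=0,i=1
  #..|.  b4=0 t=0,i=3
  .##|.  b3=0 t=0,i=14
  .#.|.  b2=0 t=0,i=2
  ..#|#  b1=1 t=0,i=11
  ...|#  b0=1 t=0,i=4
  bits 11000011 = 195

195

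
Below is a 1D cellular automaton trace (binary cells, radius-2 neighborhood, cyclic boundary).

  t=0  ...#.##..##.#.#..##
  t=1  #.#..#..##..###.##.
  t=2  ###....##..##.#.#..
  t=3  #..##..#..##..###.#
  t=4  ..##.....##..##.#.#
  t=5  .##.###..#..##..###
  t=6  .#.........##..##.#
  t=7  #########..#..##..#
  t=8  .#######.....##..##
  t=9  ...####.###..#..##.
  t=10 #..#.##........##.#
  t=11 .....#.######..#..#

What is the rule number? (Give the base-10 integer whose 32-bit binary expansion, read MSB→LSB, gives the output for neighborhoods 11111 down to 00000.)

3782804933

  ##### -> #   bit 31 = 1  t=7,i=1
  ####. -> #   bit 30 = 1  t=7,i=7
  ###.# -> #   bit 29 = 1  t=1,i=14
  ###.. -> .   bit 28 = 0  t=2,i=2
  ##.## -> .   bit 27 = 0  t=1,i=15
  ##.#. -> .   bit 26 = 0  t=0,i=11
  ##..# -> .   bit 25 = 0  t=0,i=7
  ##... -> #   bit 24 = 1  t=0,i=0
  #.### -> .   bit 23 = 0  t=5,i=4
  #.##. -> #   bit 22 = 1  t=0,i=5
  #.#.# -> #   bit 21 = 1  t=0,i=12
  #.#.. -> #   bit 20 = 1  t=0,i=14
  #..## -> #   bit 19 = 1  t=0,i=8
  #..#. -> .   bit 18 = 0  t=1,i=4
  #...# -> .   bit 17 = 0  t=0,i=1
  #.... -> #   bit 16 = 1  t=2,i=4
  .#### -> .   bit 15 = 0  t=7,i=0
  .###. -> .   bit 14 = 0  t=1,i=13
  .##.# -> .   bit 13 = 0  t=0,i=10
  .##.. -> .   bit 12 = 0  t=0,i=6
  .#.## -> .   bit 11 = 0  t=0,i=4
  .#.#. -> #   bit 10 = 1  t=0,i=13
  .#..# -> .   bit 9 = 0  t=0,i=15
  .#... -> #   bit 8 = 1  t=6,i=2
  ..### -> #   bit 7 = 1  t=1,i=12
  ..##. -> #   bit 6 = 1  t=0,i=9
  ..#.# -> .   bit 5 = 0  t=0,i=3
  ..#.. -> .   bit 4 = 0  t=1,i=5
  ...## -> .   bit 3 = 0  t=2,i=6
  ...#. -> #   bit 2 = 1  t=0,i=2
  ....# -> .   bit 1 = 0  t=2,i=5
  ..... -> #   bit 0 = 1  t=4,i=6
  bits 11100001011110010000010111000101 = 3782804933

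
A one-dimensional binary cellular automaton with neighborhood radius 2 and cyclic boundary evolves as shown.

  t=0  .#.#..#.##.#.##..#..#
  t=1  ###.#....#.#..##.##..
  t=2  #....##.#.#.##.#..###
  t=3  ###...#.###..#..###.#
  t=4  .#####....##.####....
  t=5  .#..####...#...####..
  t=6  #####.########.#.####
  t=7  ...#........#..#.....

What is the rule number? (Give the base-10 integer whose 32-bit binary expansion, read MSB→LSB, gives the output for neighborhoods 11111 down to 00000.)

1395341204

  ##### -> .   bit 31 = 0  t=4,i=3
  ####. -> #   bit 30 = 1  t=2,i=20
  ###.# -> .   bit 29 = 0  t=1,i=2
  ###.. -> #   bit 28 = 1  t=2,i=0
  ##.## -> .   bit 27 = 0  t=1,i=16
  ##.#. -> .   bit 26 = 0  t=0,i=10
  ##..# -> #   bit 25 = 1  t=0,i=15
  ##... -> #   bit 24 = 1  t=2,i=1
  #.### -> .   bit 23 = 0  t=3,i=8
  #.##. -> .   bit 22 = 0  t=0,i=8
  #.#.# -> #   bit 21 = 1  t=0,i=1
  #.#.. -> .   bit 20 = 0  t=0,i=3
  #..## -> #   bit 19 = 1  t=1,i=13
  #..#. -> .   bit 18 = 0  t=0,i=5
  #...# -> #   bit 17 = 1  t=3,i=4
  #.... -> #   bit 16 = 1  t=1,i=6
  .#### -> .   bit 15 = 0  t=2,i=19
  .###. -> .   bit 14 = 0  t=1,i=1
  .##.# -> #   bit 13 = 1  t=0,i=9
  .##.. -> #   bit 12 = 1  t=0,i=14
  .#.## -> .   bit 11 = 0  t=0,i=7
  .#.#. -> #   bit 10 = 1  t=0,i=0
  .#..# -> #   bit 9 = 1  t=0,i=4
  .#... -> #   bit 8 = 1  t=1,i=5
  ..### -> #   bit 7 = 1  t=1,i=0
  ..##. -> .   bit 6 = 0  t=1,i=14
  ..#.# -> .   bit 5 = 0  t=0,i=6
  ..#.. -> #   bit 4 = 1  t=0,i=17
  ...## -> .   bit 3 = 0  t=2,i=4
  ...#. -> #   bit 2 = 1  t=1,i=8
  ....# -> .   bit 1 = 0  t=1,i=7
  ..... -> .   bit 0 = 0  t=4,i=19
  bits 01010011001010110011011110010100 = 1395341204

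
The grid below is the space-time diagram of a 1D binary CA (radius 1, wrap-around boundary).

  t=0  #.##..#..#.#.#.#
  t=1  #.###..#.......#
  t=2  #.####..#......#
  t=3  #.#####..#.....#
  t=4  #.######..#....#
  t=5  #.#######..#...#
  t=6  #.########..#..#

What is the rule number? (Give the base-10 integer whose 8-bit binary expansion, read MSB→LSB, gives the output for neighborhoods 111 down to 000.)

216

  ### -> #   bit 7 = 1  t=1,i=3
  ##. -> #   bit 6 = 1  t=0,i=0
  #.# -> .   bit 5 = 0  t=0,i=1
  #.. -> #   bit 4 = 1  t=0,i=4
  .## -> #   bit 3 = 1  t=0,i=2
  .#. -> .   bit 2 = 0  t=0,i=6
  ..# -> .   bit 1 = 0  t=0,i=5
  ... -> .   bit 0 = 0  t=1,i=9
  bits 11011000 = 216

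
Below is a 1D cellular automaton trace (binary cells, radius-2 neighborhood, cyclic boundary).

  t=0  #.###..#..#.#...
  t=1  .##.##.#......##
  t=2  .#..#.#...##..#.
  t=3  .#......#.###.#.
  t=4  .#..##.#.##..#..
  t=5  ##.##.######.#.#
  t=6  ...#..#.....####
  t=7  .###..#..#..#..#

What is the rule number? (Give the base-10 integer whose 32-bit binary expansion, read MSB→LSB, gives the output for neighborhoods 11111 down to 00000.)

384440533

  [31] ##### => .  t=5,i=8
  [30] ####. => .  t=5,i=10
  [29] ###.# => .  t=3,i=12
  [28] ###.. => #  t=0,i=4
  [27] ##.## => .  t=1,i=0
  [26] ##.#. => #  t=1,i=6
  [25] ##..# => #  t=0,i=5
  [24] ##... => .  t=6,i=0
  [23] #.### => #  t=0,i=2
  [22] #.##. => #  t=1,i=1
  [21] #.#.# => #  t=4,i=7
  [20] #.#.. => .  t=0,i=12
  [19] #..## => #  t=4,i=3
  [18] #..#. => .  t=0,i=6
  [17] #...# => #  t=0,i=14
  [16] #.... => .  t=1,i=9
  [15] .#### => .  t=5,i=7
  [14] .###. => .  t=0,i=3
  [13] .##.# => .  t=1,i=2
  [12] .##.. => #  t=2,i=11
  [11] .#.## => #  t=0,i=1
  [10] .#.#. => .  t=0,i=11
  [9] .#..# => .  t=0,i=8
  [8] .#... => .  t=0,i=13
  [7] ..### => #  t=6,i=12
  [6] ..##. => #  t=1,i=14
  [5] ..#.# => .  t=0,i=0
  [4] ..#.. => #  t=0,i=7
  [3] ...## => .  t=1,i=13
  [2] ...#. => #  t=0,i=15
  [1] ....# => .  t=1,i=12
  [0] ..... => #  t=1,i=10
  bits 00010110111010100001100011010101 = 384440533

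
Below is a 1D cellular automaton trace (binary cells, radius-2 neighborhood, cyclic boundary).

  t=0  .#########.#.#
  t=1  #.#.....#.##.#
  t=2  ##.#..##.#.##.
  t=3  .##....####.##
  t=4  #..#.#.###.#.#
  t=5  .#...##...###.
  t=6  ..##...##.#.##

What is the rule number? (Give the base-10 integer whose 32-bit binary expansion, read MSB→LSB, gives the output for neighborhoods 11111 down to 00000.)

  ##### -> .   bit 31 = 0  t=0,i=3
  ####. -> #   bit 30 = 1  t=0,i=8
  ###.# -> .   bit 29 = 0  t=0,i=9
  ###.. -> #   bit 28 = 1  t=5,i=12
  ##.## -> #   bit 27 = 1  t=1,i=12
  ##.#. -> #   bit 26 = 1  t=0,i=10
  ##..# -> #   bit 25 = 1  t=4,i=1
  ##... -> #   bit 24 = 1  t=3,i=3
  #.### -> .   bit 23 = 0  t=0,i=1
  #.##. -> .   bit 22 = 0  t=1,i=10
  #.#.# -> #   bit 21 = 1  t=0,i=11
  #.#.. -> .   bit 20 = 0  t=1,i=2
  #..## -> .   bit 19 = 0  t=2,i=5
  #..#. -> .   bit 18 = 0  t=4,i=2
  #...# -> #   bit 17 = 1  t=5,i=3
  #.... -> .   bit 16 = 0  t=1,i=4
  .#### -> #   bit 15 = 1  t=0,i=2
  .###. -> .   bit 14 = 0  t=4,i=8
  .##.# -> #   bit 13 = 1  t=1,i=0
  .##.. -> .   bit 12 = 0  t=3,i=2
  .#.## -> #   bit 11 = 1  t=0,i=0
  .#.#. -> .   bit 10 = 0  t=0,i=12
  .#..# -> .   bit 9 = 0  t=2,i=4
  .#... -> #   bit 8 = 1  t=1,i=3
  ..### -> #   bit 7 = 1  t=3,i=7
  ..##. -> .   bit 6 = 0  t=2,i=6
  ..#.# -> .   bit 5 = 0  t=1,i=8
  ..#.. -> .   bit 4 = 0  t=5,i=1
  ...## -> .   bit 3 = 0  t=3,i=6
  ...#. -> #   bit 2 = 1  t=1,i=7
  ....# -> #   bit 1 = 1  t=1,i=6
  ..... -> .   bit 0 = 0  t=1,i=5
  bits 01011111001000101010100110000110 = 1596107142

1596107142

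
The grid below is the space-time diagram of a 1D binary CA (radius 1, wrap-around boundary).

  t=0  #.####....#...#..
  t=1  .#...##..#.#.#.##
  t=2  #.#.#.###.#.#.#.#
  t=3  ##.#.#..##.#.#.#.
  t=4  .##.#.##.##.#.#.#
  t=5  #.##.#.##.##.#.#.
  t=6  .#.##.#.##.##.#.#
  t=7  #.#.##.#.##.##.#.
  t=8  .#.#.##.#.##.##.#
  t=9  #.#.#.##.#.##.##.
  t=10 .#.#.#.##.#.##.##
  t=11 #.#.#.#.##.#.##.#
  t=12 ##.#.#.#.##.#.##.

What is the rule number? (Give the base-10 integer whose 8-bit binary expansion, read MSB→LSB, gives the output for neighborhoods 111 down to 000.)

  ### -> .   bit 7 = 0  t=0,i=3
  ##. -> #   bit 6 = 1  t=0,i=5
  #.# -> #   bit 5 = 1  t=0,i=1
  #.. -> #   bit 4 = 1  t=0,i=6
  .## -> .   bit 3 = 0  t=0,i=2
  .#. -> .   bit 2 = 0  t=0,i=0
  ..# -> #   bit 1 = 1  t=0,i=9
  ... -> .   bit 0 = 0  t=0,i=7
  bits 01110010 = 114

114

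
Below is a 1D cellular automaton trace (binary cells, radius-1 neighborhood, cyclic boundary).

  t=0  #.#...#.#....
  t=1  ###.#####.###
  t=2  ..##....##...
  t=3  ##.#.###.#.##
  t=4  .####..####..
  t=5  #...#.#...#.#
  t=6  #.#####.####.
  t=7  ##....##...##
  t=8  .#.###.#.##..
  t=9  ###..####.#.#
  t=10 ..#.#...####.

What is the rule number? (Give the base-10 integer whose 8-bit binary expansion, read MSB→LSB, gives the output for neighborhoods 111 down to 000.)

  [7] ### => .  t=1,i=0
  [6] ##. => #  t=1,i=2
  [5] #.# => #  t=0,i=1
  [4] #.. => .  t=0,i=3
  [3] .## => .  t=1,i=4
  [2] .#. => #  t=0,i=0
  [1] ..# => #  t=0,i=5
  [0] ... => #  t=0,i=4
  bits 01100111 = 103

103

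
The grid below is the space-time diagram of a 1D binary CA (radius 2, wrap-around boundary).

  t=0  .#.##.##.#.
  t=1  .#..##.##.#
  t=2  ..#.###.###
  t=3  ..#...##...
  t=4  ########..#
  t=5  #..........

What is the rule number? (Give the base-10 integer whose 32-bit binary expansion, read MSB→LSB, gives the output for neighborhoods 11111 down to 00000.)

740471679

  #####|.  b31=0 t=4,i=1
  ####.|.  b30=0 t=4,i=6
  ###.#|#  b29=1 t=2,i=6
  ###..|.  b28=0 t=2,i=10
  ##.##|#  b27=1 t=0,i=5
  ##.#.|#  b26=1 t=0,i=8
  ##..#|.  b25=0 t=2,i=0
  ##...|.  b24=0 t=3,i=8
  #.###|.  b23=0 t=2,i=4
  #.##.|.  b22=0 t=0,i=3
  #.#.#|#  b21=1 t=1,i=10
  #.#..|.  b20=0 t=0,i=9
  #..##|.  b19=0 t=1,i=3
  #..#.|.  b18=0 t=0,i=0
  #...#|#  b17=1 t=3,i=4
  #....|.  b16=0 t=3,i=9
  .####|#  b15=1 t=4,i=0
  .###.|.  b14=0 t=2,i=5
  .##.#|#  b13=1 t=0,i=4
  .##..|#  b12=1 t=3,i=7
  .#.##|.  b11=0 t=0,i=2
  .#.#.|.  b10=0 t=1,i=0
  .#..#|#  b9=1 t=0,i=10
  .#...|#  b8=1 t=3,i=3
  ..###|.  b7=0 t=4,i=10
  ..##.|#  b6=1 t=1,i=4
  ..#.#|#  b5=1 t=0,i=1
  ..#..|#  b4=1 t=3,i=2
  ...##|#  b3=1 t=3,i=5
  ...#.|#  b2=1 t=3,i=1
  ....#|#  b1=1 t=3,i=0
  .....|#  b0=1 t=3,i=10
  bits 00101100001000101011001101111111 = 740471679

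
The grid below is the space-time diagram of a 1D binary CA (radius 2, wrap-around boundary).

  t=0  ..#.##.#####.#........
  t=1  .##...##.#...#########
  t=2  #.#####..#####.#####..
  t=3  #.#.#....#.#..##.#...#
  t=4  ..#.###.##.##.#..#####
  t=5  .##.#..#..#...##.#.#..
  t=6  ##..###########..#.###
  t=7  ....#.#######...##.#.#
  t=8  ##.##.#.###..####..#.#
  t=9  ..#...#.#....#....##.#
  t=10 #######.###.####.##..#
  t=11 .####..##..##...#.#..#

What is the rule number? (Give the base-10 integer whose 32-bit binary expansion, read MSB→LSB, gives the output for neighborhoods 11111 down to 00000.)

2310476797

  nb #####: next=#  (t=0,i=9, bit31=1)
  nb ####.: next=.  (t=0,i=10, bit30=0)
  nb ###.#: next=.  (t=0,i=11, bit29=0)
  nb ###..: next=.  (t=2,i=6, bit28=0)
  nb ##.##: next=#  (t=0,i=6, bit27=1)
  nb ##.#.: next=.  (t=0,i=12, bit26=0)
  nb ##..#: next=.  (t=2,i=7, bit25=0)
  nb ##...: next=#  (t=1,i=3, bit24=1)
  nb #.###: next=#  (t=0,i=7, bit23=1)
  nb #.##.: next=.  (t=0,i=4, bit22=0)
  nb #.#.#: next=#  (t=3,i=2, bit21=1)
  nb #.#..: next=#  (t=0,i=13, bit20=1)
  nb #..##: next=.  (t=2,i=8, bit19=0)
  nb #..#.: next=#  (t=2,i=21, bit18=1)
  nb #...#: next=#  (t=1,i=4, bit17=1)
  nb #....: next=#  (t=0,i=15, bit16=1)
  nb .####: next=.  (t=0,i=8, bit15=0)
  nb .###.: next=.  (t=4,i=5, bit14=0)
  nb .##.#: next=.  (t=0,i=5, bit13=0)
  nb .##..: next=#  (t=1,i=2, bit12=1)
  nb .#.##: next=.  (t=0,i=3, bit11=0)
  nb .#.#.: next=.  (t=3,i=3, bit10=0)
  nb .#..#: next=#  (t=3,i=12, bit9=1)
  nb .#...: next=#  (t=0,i=14, bit8=1)
  nb ..###: next=#  (t=1,i=13, bit7=1)
  nb ..##.: next=#  (t=1,i=6, bit6=1)
  nb ..#.#: next=#  (t=0,i=2, bit5=1)
  nb ..#..: next=#  (t=5,i=7, bit4=1)
  nb ...##: next=#  (t=1,i=5, bit3=1)
  nb ...#.: next=#  (t=0,i=1, bit2=1)
  nb ....#: next=.  (t=0,i=0, bit1=0)
  nb .....: next=#  (t=0,i=16, bit0=1)
  bits 10001001101101110001001111111101 = 2310476797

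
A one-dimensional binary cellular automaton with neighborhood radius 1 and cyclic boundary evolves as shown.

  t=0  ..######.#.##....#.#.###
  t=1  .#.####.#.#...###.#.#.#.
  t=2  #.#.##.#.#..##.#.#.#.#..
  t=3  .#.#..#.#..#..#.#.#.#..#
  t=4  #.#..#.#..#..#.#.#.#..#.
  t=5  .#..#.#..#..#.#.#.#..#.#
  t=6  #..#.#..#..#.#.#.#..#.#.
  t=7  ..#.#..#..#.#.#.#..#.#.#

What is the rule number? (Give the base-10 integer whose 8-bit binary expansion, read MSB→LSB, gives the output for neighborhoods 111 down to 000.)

163

  nb ###: next=#  (t=0,i=3, bit7=1)
  nb ##.: next=.  (t=0,i=7, bit6=0)
  nb #.#: next=#  (t=0,i=8, bit5=1)
  nb #..: next=.  (t=0,i=0, bit4=0)
  nb .##: next=.  (t=0,i=2, bit3=0)
  nb .#.: next=.  (t=0,i=9, bit2=0)
  nb ..#: next=#  (t=0,i=1, bit1=1)
  nb ...: next=#  (t=0,i=14, bit0=1)
  bits 10100011 = 163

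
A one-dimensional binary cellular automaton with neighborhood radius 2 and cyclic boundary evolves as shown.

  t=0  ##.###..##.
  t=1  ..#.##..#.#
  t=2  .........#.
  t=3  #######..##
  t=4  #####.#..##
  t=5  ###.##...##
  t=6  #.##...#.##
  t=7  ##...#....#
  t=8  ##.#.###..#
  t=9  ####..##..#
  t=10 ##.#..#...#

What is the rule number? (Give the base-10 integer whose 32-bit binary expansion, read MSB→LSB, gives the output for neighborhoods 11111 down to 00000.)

  #####|#  b31=1 t=3,i=0
  ####.|.  b30=0 t=3,i=5
  ###.#|#  b29=1 t=4,i=4
  ###..|#  b28=1 t=0,i=5
  ##.##|#  b27=1 t=0,i=2
  ##.#.|#  b26=1 t=4,i=5
  ##..#|.  b25=0 t=0,i=6
  ##...|.  b24=0 t=5,i=6
  #.###|.  b23=0 t=0,i=3
  #.##.|.  b22=0 t=0,i=0
  #.#.#|#  b21=1 t=8,i=3
  #.#..|.  b20=0 t=1,i=10
  #..##|.  b19=0 t=0,i=7
  #..#.|.  b18=0 t=1,i=1
  #...#|#  b17=1 t=5,i=7
  #....|#  b16=1 t=2,i=0
  .####|#  b15=1 t=3,i=10
  .###.|#  b14=1 t=0,i=4
  .##.#|.  b13=0 t=0,i=1
  .##..|.  b12=0 t=1,i=5
  .#.##|.  b11=0 t=1,i=3
  .#.#.|#  b10=1 t=1,i=9
  .#..#|.  b9=0 t=1,i=0
  .#...|#  b8=1 t=2,i=10
  ..###|#  b7=1 t=3,i=9
  ..##.|#  b6=1 t=0,i=8
  ..#.#|.  b5=0 t=1,i=2
  ..#..|#  b4=1 t=2,i=9
  ...##|.  b3=0 t=5,i=8
  ...#.|.  b2=0 t=2,i=8
  ....#|.  b1=0 t=2,i=7
  .....|#  b0=1 t=2,i=1
  bits 10111100001000111100010111010001 = 3156461009

3156461009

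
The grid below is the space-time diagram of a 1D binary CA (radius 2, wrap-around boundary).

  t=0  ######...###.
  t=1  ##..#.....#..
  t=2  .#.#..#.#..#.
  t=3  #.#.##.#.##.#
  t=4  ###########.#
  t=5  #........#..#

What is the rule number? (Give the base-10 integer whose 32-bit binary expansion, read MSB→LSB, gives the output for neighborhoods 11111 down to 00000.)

1155923458

  #####|.  b31=0 t=0,i=2
  ####.|#  b30=1 t=0,i=4
  ###.#|.  b29=0 t=0,i=11
  ###..|.  b28=0 t=0,i=5
  ##.##|.  b27=0 t=0,i=12
  ##.#.|#  b26=1 t=3,i=1
  ##..#|.  b25=0 t=1,i=2
  ##...|.  b24=0 t=0,i=6
  #.###|#  b23=1 t=0,i=0
  #.##.|#  b22=1 t=3,i=4
  #.#.#|#  b21=1 t=3,i=2
  #.#..|.  b20=0 t=2,i=3
  #..##|.  b19=0 t=1,i=12
  #..#.|#  b18=1 t=1,i=3
  #...#|.  b17=0 t=0,i=7
  #....|#  b16=1 t=1,i=6
  .####|#  b15=1 t=0,i=1
  .###.|#  b14=1 t=0,i=10
  .##.#|#  b13=1 t=3,i=0
  .##..|#  b12=1 t=1,i=1
  .#.##|#  b11=1 t=3,i=3
  .#.#.|#  b10=1 t=2,i=2
  .#..#|#  b9=1 t=1,i=11
  .#...|.  b8=0 t=1,i=5
  ..###|.  b7=0 t=0,i=9
  ..##.|.  b6=0 t=1,i=0
  ..#.#|.  b5=0 t=2,i=1
  ..#..|.  b4=0 t=1,i=4
  ...##|.  b3=0 t=0,i=8
  ...#.|.  b2=0 t=1,i=9
  ....#|#  b1=1 t=1,i=8
  .....|.  b0=0 t=1,i=7
  bits 01000100111001011111111000000010 = 1155923458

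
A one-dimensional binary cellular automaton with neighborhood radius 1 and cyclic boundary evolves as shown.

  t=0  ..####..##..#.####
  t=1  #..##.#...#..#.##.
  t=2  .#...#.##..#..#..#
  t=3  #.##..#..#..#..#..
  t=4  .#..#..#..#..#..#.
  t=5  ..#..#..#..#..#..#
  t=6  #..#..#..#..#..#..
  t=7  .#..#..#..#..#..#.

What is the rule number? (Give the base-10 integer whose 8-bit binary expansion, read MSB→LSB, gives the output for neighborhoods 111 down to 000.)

  ###|#  b7=1 t=0,i=3
  ##.|.  b6=0 t=0,i=5
  #.#|#  b5=1 t=0,i=13
  #..|#  b4=1 t=0,i=0
  .##|.  b3=0 t=0,i=2
  .#.|.  b2=0 t=0,i=12
  ..#|.  b1=0 t=0,i=1
  ...|#  b0=1 t=1,i=8
  bits 10110001 = 177

177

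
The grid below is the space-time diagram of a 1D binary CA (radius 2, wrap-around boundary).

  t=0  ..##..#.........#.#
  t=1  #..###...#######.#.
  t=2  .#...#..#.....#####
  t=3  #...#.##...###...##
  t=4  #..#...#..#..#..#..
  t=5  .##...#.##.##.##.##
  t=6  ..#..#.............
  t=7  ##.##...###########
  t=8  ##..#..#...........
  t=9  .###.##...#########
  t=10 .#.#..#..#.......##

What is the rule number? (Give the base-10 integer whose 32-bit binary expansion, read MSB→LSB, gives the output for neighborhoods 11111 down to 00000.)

1990465039

  [31] ##### => .  t=1,i=11
  [30] ####. => #  t=1,i=14
  [29] ###.# => #  t=1,i=15
  [28] ###.. => #  t=1,i=5
  [27] ##.## => .  t=5,i=0
  [26] ##.#. => #  t=1,i=16
  [25] ##..# => #  t=0,i=4
  [24] ##... => .  t=1,i=6
  [23] #.### => #  t=9,i=1
  [22] #.##. => .  t=3,i=6
  [21] #.#.# => #  t=1,i=17
  [20] #.#.. => .  t=0,i=18
  [19] #..## => .  t=0,i=1
  [18] #..#. => #  t=0,i=5
  [17] #...# => .  t=1,i=7
  [16] #.... => .  t=0,i=8
  [15] .#### => .  t=1,i=10
  [14] .###. => .  t=1,i=4
  [13] .##.# => .  t=5,i=9
  [12] .##.. => #  t=0,i=3
  [11] .#.## => .  t=3,i=5
  [10] .#.#. => #  t=0,i=17
  [9] .#..# => #  t=0,i=0
  [8] .#... => .  t=0,i=7
  [7] ..### => .  t=1,i=3
  [6] ..##. => .  t=0,i=2
  [5] ..#.# => .  t=0,i=16
  [4] ..#.. => .  t=0,i=6
  [3] ...## => #  t=1,i=8
  [2] ...#. => #  t=0,i=15
  [1] ....# => #  t=0,i=14
  [0] ..... => #  t=0,i=9
  bits 01110110101001000001011000001111 = 1990465039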